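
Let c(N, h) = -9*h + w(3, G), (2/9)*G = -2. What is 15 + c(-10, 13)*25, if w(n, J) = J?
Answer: -3135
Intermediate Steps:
G = -9 (G = (9/2)*(-2) = -9)
c(N, h) = -9 - 9*h (c(N, h) = -9*h - 9 = -9 - 9*h)
15 + c(-10, 13)*25 = 15 + (-9 - 9*13)*25 = 15 + (-9 - 117)*25 = 15 - 126*25 = 15 - 3150 = -3135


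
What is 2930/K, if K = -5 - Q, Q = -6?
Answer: 2930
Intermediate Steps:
K = 1 (K = -5 - 1*(-6) = -5 + 6 = 1)
2930/K = 2930/1 = 2930*1 = 2930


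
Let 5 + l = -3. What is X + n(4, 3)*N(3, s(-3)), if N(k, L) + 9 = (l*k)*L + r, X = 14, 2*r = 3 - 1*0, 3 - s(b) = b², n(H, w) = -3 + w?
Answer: 14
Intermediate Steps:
l = -8 (l = -5 - 3 = -8)
s(b) = 3 - b²
r = 3/2 (r = (3 - 1*0)/2 = (3 + 0)/2 = (½)*3 = 3/2 ≈ 1.5000)
N(k, L) = -15/2 - 8*L*k (N(k, L) = -9 + ((-8*k)*L + 3/2) = -9 + (-8*L*k + 3/2) = -9 + (3/2 - 8*L*k) = -15/2 - 8*L*k)
X + n(4, 3)*N(3, s(-3)) = 14 + (-3 + 3)*(-15/2 - 8*(3 - 1*(-3)²)*3) = 14 + 0*(-15/2 - 8*(3 - 1*9)*3) = 14 + 0*(-15/2 - 8*(3 - 9)*3) = 14 + 0*(-15/2 - 8*(-6)*3) = 14 + 0*(-15/2 + 144) = 14 + 0*(273/2) = 14 + 0 = 14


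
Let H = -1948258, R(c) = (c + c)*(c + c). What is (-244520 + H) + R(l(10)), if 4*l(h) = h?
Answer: -2192753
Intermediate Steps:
l(h) = h/4
R(c) = 4*c**2 (R(c) = (2*c)*(2*c) = 4*c**2)
(-244520 + H) + R(l(10)) = (-244520 - 1948258) + 4*((1/4)*10)**2 = -2192778 + 4*(5/2)**2 = -2192778 + 4*(25/4) = -2192778 + 25 = -2192753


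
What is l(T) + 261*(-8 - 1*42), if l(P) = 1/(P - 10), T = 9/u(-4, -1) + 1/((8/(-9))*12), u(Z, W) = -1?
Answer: -7973582/611 ≈ -13050.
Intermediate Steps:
T = -291/32 (T = 9/(-1) + 1/((8/(-9))*12) = 9*(-1) + (1/12)/(8*(-⅑)) = -9 + (1/12)/(-8/9) = -9 - 9/8*1/12 = -9 - 3/32 = -291/32 ≈ -9.0938)
l(P) = 1/(-10 + P)
l(T) + 261*(-8 - 1*42) = 1/(-10 - 291/32) + 261*(-8 - 1*42) = 1/(-611/32) + 261*(-8 - 42) = -32/611 + 261*(-50) = -32/611 - 13050 = -7973582/611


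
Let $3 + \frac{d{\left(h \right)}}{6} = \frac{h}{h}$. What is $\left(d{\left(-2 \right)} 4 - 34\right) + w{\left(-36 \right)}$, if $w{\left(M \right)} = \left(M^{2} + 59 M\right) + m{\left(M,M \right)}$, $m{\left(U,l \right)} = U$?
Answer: $-946$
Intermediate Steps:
$d{\left(h \right)} = -12$ ($d{\left(h \right)} = -18 + 6 \frac{h}{h} = -18 + 6 \cdot 1 = -18 + 6 = -12$)
$w{\left(M \right)} = M^{2} + 60 M$ ($w{\left(M \right)} = \left(M^{2} + 59 M\right) + M = M^{2} + 60 M$)
$\left(d{\left(-2 \right)} 4 - 34\right) + w{\left(-36 \right)} = \left(\left(-12\right) 4 - 34\right) - 36 \left(60 - 36\right) = \left(-48 - 34\right) - 864 = -82 - 864 = -946$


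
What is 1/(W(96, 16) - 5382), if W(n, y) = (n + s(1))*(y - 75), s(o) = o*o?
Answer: -1/11105 ≈ -9.0050e-5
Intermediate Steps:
s(o) = o²
W(n, y) = (1 + n)*(-75 + y) (W(n, y) = (n + 1²)*(y - 75) = (n + 1)*(-75 + y) = (1 + n)*(-75 + y))
1/(W(96, 16) - 5382) = 1/((-75 + 16 - 75*96 + 96*16) - 5382) = 1/((-75 + 16 - 7200 + 1536) - 5382) = 1/(-5723 - 5382) = 1/(-11105) = -1/11105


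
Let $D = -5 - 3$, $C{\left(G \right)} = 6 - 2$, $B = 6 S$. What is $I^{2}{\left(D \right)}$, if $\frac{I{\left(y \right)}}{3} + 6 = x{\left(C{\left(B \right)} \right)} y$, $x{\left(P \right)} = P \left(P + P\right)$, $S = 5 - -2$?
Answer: $617796$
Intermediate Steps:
$S = 7$ ($S = 5 + 2 = 7$)
$B = 42$ ($B = 6 \cdot 7 = 42$)
$C{\left(G \right)} = 4$ ($C{\left(G \right)} = 6 - 2 = 4$)
$D = -8$
$x{\left(P \right)} = 2 P^{2}$ ($x{\left(P \right)} = P 2 P = 2 P^{2}$)
$I{\left(y \right)} = -18 + 96 y$ ($I{\left(y \right)} = -18 + 3 \cdot 2 \cdot 4^{2} y = -18 + 3 \cdot 2 \cdot 16 y = -18 + 3 \cdot 32 y = -18 + 96 y$)
$I^{2}{\left(D \right)} = \left(-18 + 96 \left(-8\right)\right)^{2} = \left(-18 - 768\right)^{2} = \left(-786\right)^{2} = 617796$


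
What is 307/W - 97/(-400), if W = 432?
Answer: 5147/5400 ≈ 0.95315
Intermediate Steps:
307/W - 97/(-400) = 307/432 - 97/(-400) = 307*(1/432) - 97*(-1/400) = 307/432 + 97/400 = 5147/5400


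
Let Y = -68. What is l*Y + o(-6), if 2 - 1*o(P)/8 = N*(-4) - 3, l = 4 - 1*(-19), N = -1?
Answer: -1556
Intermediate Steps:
l = 23 (l = 4 + 19 = 23)
o(P) = 8 (o(P) = 16 - 8*(-1*(-4) - 3) = 16 - 8*(4 - 3) = 16 - 8*1 = 16 - 8 = 8)
l*Y + o(-6) = 23*(-68) + 8 = -1564 + 8 = -1556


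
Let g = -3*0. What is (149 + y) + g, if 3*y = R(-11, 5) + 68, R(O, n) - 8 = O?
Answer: 512/3 ≈ 170.67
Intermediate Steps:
g = 0
R(O, n) = 8 + O
y = 65/3 (y = ((8 - 11) + 68)/3 = (-3 + 68)/3 = (⅓)*65 = 65/3 ≈ 21.667)
(149 + y) + g = (149 + 65/3) + 0 = 512/3 + 0 = 512/3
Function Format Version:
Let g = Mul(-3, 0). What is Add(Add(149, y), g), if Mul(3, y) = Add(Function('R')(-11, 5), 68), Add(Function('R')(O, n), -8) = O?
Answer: Rational(512, 3) ≈ 170.67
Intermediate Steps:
g = 0
Function('R')(O, n) = Add(8, O)
y = Rational(65, 3) (y = Mul(Rational(1, 3), Add(Add(8, -11), 68)) = Mul(Rational(1, 3), Add(-3, 68)) = Mul(Rational(1, 3), 65) = Rational(65, 3) ≈ 21.667)
Add(Add(149, y), g) = Add(Add(149, Rational(65, 3)), 0) = Add(Rational(512, 3), 0) = Rational(512, 3)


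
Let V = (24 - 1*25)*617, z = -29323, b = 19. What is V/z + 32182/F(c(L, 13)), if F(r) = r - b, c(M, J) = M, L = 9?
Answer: -471833308/146615 ≈ -3218.2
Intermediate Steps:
F(r) = -19 + r (F(r) = r - 1*19 = r - 19 = -19 + r)
V = -617 (V = (24 - 25)*617 = -1*617 = -617)
V/z + 32182/F(c(L, 13)) = -617/(-29323) + 32182/(-19 + 9) = -617*(-1/29323) + 32182/(-10) = 617/29323 + 32182*(-⅒) = 617/29323 - 16091/5 = -471833308/146615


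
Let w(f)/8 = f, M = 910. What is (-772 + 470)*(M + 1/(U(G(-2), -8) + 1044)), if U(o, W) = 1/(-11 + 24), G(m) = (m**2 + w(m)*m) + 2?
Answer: -3730135786/13573 ≈ -2.7482e+5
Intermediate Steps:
w(f) = 8*f
G(m) = 2 + 9*m**2 (G(m) = (m**2 + (8*m)*m) + 2 = (m**2 + 8*m**2) + 2 = 9*m**2 + 2 = 2 + 9*m**2)
U(o, W) = 1/13
(-772 + 470)*(M + 1/(U(G(-2), -8) + 1044)) = (-772 + 470)*(910 + 1/(1/13 + 1044)) = -302*(910 + 1/(13573/13)) = -302*(910 + 13/13573) = -302*12351443/13573 = -3730135786/13573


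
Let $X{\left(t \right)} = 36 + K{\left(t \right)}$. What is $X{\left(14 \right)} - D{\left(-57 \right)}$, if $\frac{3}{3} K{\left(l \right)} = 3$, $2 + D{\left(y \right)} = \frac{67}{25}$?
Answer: $\frac{958}{25} \approx 38.32$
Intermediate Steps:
$D{\left(y \right)} = \frac{17}{25}$ ($D{\left(y \right)} = -2 + \frac{67}{25} = \frac{17}{25}$)
$K{\left(l \right)} = 3$
$X{\left(t \right)} = 39$ ($X{\left(t \right)} = 36 + 3 = 39$)
$X{\left(14 \right)} - D{\left(-57 \right)} = 39 - \frac{17}{25} = \frac{958}{25}$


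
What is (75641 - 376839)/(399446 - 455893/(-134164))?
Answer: -40409928472/53591729037 ≈ -0.75403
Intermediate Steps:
(75641 - 376839)/(399446 - 455893/(-134164)) = -301198/(399446 - 455893*(-1/134164)) = -301198/(399446 + 455893/134164) = -301198/53591729037/134164 = -301198*134164/53591729037 = -40409928472/53591729037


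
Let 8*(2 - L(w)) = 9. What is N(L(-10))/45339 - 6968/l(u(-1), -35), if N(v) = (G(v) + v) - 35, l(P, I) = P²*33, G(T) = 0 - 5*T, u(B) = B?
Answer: -10029315/47498 ≈ -211.15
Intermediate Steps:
G(T) = -5*T
l(P, I) = 33*P²
L(w) = 7/8 (L(w) = 2 - ⅛*9 = 2 - 9/8 = 7/8)
N(v) = -35 - 4*v (N(v) = (-5*v + v) - 35 = -4*v - 35 = -35 - 4*v)
N(L(-10))/45339 - 6968/l(u(-1), -35) = (-35 - 4*7/8)/45339 - 6968/(33*(-1)²) = (-35 - 7/2)*(1/45339) - 6968/(33*1) = -77/2*1/45339 - 6968/33 = -11/12954 - 6968*1/33 = -11/12954 - 6968/33 = -10029315/47498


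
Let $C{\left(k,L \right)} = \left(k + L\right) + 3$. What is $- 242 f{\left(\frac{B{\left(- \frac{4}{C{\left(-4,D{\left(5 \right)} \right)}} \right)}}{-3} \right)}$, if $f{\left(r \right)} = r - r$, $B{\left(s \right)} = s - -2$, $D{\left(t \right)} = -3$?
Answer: $0$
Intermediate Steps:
$C{\left(k,L \right)} = 3 + L + k$ ($C{\left(k,L \right)} = \left(L + k\right) + 3 = 3 + L + k$)
$B{\left(s \right)} = 2 + s$ ($B{\left(s \right)} = s + 2 = 2 + s$)
$f{\left(r \right)} = 0$
$- 242 f{\left(\frac{B{\left(- \frac{4}{C{\left(-4,D{\left(5 \right)} \right)}} \right)}}{-3} \right)} = \left(-242\right) 0 = 0$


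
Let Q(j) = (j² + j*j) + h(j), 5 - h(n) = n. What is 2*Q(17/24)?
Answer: 1525/144 ≈ 10.590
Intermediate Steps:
h(n) = 5 - n
Q(j) = 5 - j + 2*j² (Q(j) = (j² + j*j) + (5 - j) = (j² + j²) + (5 - j) = 2*j² + (5 - j) = 5 - j + 2*j²)
2*Q(17/24) = 2*(5 - 17/24 + 2*(17/24)²) = 2*(5 - 17/24 + 2*(17*(1/24))²) = 2*(5 - 1*17/24 + 2*(17/24)²) = 2*(5 - 17/24 + 2*(289/576)) = 2*(5 - 17/24 + 289/288) = 2*(1525/288) = 1525/144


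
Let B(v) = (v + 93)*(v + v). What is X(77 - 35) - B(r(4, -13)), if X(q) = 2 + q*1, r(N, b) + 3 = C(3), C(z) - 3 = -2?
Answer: 408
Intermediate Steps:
C(z) = 1 (C(z) = 3 - 2 = 1)
r(N, b) = -2 (r(N, b) = -3 + 1 = -2)
B(v) = 2*v*(93 + v) (B(v) = (93 + v)*(2*v) = 2*v*(93 + v))
X(q) = 2 + q
X(77 - 35) - B(r(4, -13)) = (2 + (77 - 35)) - 2*(-2)*(93 - 2) = (2 + 42) - 2*(-2)*91 = 44 - 1*(-364) = 44 + 364 = 408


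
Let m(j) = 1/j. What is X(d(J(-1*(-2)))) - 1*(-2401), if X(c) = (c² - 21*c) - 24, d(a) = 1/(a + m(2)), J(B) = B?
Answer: 59219/25 ≈ 2368.8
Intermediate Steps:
d(a) = 1/(½ + a) (d(a) = 1/(a + 1/2) = 1/(a + ½) = 1/(½ + a))
X(c) = -24 + c² - 21*c
X(d(J(-1*(-2)))) - 1*(-2401) = (-24 + (2/(1 + 2*(-1*(-2))))² - 42/(1 + 2*(-1*(-2)))) - 1*(-2401) = (-24 + (2/(1 + 2*2))² - 42/(1 + 2*2)) + 2401 = (-24 + (2/(1 + 4))² - 42/(1 + 4)) + 2401 = (-24 + (2/5)² - 42/5) + 2401 = (-24 + (2*(⅕))² - 42/5) + 2401 = (-24 + (⅖)² - 21*⅖) + 2401 = (-24 + 4/25 - 42/5) + 2401 = -806/25 + 2401 = 59219/25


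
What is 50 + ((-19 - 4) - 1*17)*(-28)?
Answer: 1170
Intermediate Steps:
50 + ((-19 - 4) - 1*17)*(-28) = 50 + (-23 - 17)*(-28) = 50 - 40*(-28) = 50 + 1120 = 1170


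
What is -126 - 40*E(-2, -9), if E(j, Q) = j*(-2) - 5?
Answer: -86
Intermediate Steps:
E(j, Q) = -5 - 2*j (E(j, Q) = -2*j - 5 = -5 - 2*j)
-126 - 40*E(-2, -9) = -126 - 40*(-5 - 2*(-2)) = -126 - 40*(-5 + 4) = -126 - 40*(-1) = -126 + 40 = -86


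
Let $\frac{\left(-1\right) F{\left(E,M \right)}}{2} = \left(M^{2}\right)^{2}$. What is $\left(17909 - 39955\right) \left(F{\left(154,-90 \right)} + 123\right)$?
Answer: $2892873408342$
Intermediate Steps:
$F{\left(E,M \right)} = - 2 M^{4}$ ($F{\left(E,M \right)} = - 2 \left(M^{2}\right)^{2} = - 2 M^{4}$)
$\left(17909 - 39955\right) \left(F{\left(154,-90 \right)} + 123\right) = \left(17909 - 39955\right) \left(- 2 \left(-90\right)^{4} + 123\right) = - 22046 \left(\left(-2\right) 65610000 + 123\right) = - 22046 \left(-131220000 + 123\right) = \left(-22046\right) \left(-131219877\right) = 2892873408342$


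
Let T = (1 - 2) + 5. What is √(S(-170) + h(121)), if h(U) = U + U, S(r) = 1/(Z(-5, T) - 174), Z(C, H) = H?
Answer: 3*√777070/170 ≈ 15.556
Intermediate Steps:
T = 4 (T = -1 + 5 = 4)
S(r) = -1/170 (S(r) = 1/(4 - 174) = 1/(-170) = -1/170)
h(U) = 2*U
√(S(-170) + h(121)) = √(-1/170 + 2*121) = √(-1/170 + 242) = √(41139/170) = 3*√777070/170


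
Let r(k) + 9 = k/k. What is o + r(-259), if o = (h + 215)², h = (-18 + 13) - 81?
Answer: 16633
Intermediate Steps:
h = -86 (h = -5 - 81 = -86)
r(k) = -8 (r(k) = -9 + k/k = -9 + 1 = -8)
o = 16641 (o = (-86 + 215)² = 129² = 16641)
o + r(-259) = 16641 - 8 = 16633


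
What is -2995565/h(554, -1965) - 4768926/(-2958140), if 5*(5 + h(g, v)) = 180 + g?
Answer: -22151561038483/1048660630 ≈ -21124.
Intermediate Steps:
h(g, v) = 31 + g/5 (h(g, v) = -5 + (180 + g)/5 = -5 + (36 + g/5) = 31 + g/5)
-2995565/h(554, -1965) - 4768926/(-2958140) = -2995565/(31 + (⅕)*554) - 4768926/(-2958140) = -2995565/(31 + 554/5) - 4768926*(-1/2958140) = -2995565/709/5 + 2384463/1479070 = -2995565*5/709 + 2384463/1479070 = -14977825/709 + 2384463/1479070 = -22151561038483/1048660630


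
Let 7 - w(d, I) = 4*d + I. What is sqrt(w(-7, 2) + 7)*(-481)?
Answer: -962*sqrt(10) ≈ -3042.1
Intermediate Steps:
w(d, I) = 7 - I - 4*d (w(d, I) = 7 - (4*d + I) = 7 - (I + 4*d) = 7 + (-I - 4*d) = 7 - I - 4*d)
sqrt(w(-7, 2) + 7)*(-481) = sqrt((7 - 1*2 - 4*(-7)) + 7)*(-481) = sqrt((7 - 2 + 28) + 7)*(-481) = sqrt(33 + 7)*(-481) = sqrt(40)*(-481) = (2*sqrt(10))*(-481) = -962*sqrt(10)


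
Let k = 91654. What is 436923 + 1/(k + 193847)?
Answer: 124741953424/285501 ≈ 4.3692e+5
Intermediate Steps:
436923 + 1/(k + 193847) = 436923 + 1/(91654 + 193847) = 436923 + 1/285501 = 124741953424/285501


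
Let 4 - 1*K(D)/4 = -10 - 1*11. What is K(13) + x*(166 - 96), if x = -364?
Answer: -25380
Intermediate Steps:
K(D) = 100 (K(D) = 16 - 4*(-10 - 1*11) = 16 - 4*(-10 - 11) = 16 - 4*(-21) = 16 + 84 = 100)
K(13) + x*(166 - 96) = 100 - 364*(166 - 96) = 100 - 364*70 = 100 - 25480 = -25380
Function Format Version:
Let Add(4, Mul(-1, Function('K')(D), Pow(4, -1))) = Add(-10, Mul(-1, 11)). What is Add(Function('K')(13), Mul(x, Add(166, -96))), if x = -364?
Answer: -25380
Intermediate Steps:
Function('K')(D) = 100 (Function('K')(D) = Add(16, Mul(-4, Add(-10, Mul(-1, 11)))) = Add(16, Mul(-4, Add(-10, -11))) = Add(16, Mul(-4, -21)) = Add(16, 84) = 100)
Add(Function('K')(13), Mul(x, Add(166, -96))) = Add(100, Mul(-364, Add(166, -96))) = Add(100, Mul(-364, 70)) = Add(100, -25480) = -25380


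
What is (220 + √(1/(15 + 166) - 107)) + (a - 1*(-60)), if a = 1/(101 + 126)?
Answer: 63561/227 + I*√3505246/181 ≈ 280.0 + 10.344*I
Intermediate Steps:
a = 1/227 ≈ 0.0044053
(220 + √(1/(15 + 166) - 107)) + (a - 1*(-60)) = (220 + √(1/(15 + 166) - 107)) + (1/227 - 1*(-60)) = (220 + √(1/181 - 107)) + (1/227 + 60) = (220 + √(1/181 - 107)) + 13621/227 = (220 + √(-19366/181)) + 13621/227 = (220 + I*√3505246/181) + 13621/227 = 63561/227 + I*√3505246/181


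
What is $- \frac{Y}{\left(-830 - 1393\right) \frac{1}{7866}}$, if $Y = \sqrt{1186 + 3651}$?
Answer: $\frac{46 \sqrt{4837}}{13} \approx 246.09$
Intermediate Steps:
$Y = \sqrt{4837} \approx 69.549$
$- \frac{Y}{\left(-830 - 1393\right) \frac{1}{7866}} = - \frac{\sqrt{4837}}{\left(-830 - 1393\right) \frac{1}{7866}} = - \frac{\sqrt{4837}}{\left(-2223\right) \frac{1}{7866}} = - \frac{\sqrt{4837}}{- \frac{13}{46}} = - \frac{\sqrt{4837} \left(-46\right)}{13} = - \frac{\left(-46\right) \sqrt{4837}}{13} = \frac{46 \sqrt{4837}}{13}$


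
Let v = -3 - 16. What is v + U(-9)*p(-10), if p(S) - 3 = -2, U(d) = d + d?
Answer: -37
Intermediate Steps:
U(d) = 2*d
p(S) = 1 (p(S) = 3 - 2 = 1)
v = -19
v + U(-9)*p(-10) = -19 + (2*(-9))*1 = -19 - 18*1 = -19 - 18 = -37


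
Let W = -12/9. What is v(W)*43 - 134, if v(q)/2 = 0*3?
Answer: -134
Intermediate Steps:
W = -4/3 (W = -12*1/9 = -4/3 ≈ -1.3333)
v(q) = 0 (v(q) = 2*(0*3) = 2*0 = 0)
v(W)*43 - 134 = 0*43 - 134 = 0 - 134 = -134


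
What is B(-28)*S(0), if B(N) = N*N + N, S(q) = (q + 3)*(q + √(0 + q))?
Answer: 0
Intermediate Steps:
S(q) = (3 + q)*(q + √q)
B(N) = N + N² (B(N) = N² + N = N + N²)
B(-28)*S(0) = (-28*(1 - 28))*(0² + 0^(3/2) + 3*0 + 3*√0) = (-28*(-27))*(0 + 0 + 0 + 3*0) = 756*(0 + 0 + 0 + 0) = 756*0 = 0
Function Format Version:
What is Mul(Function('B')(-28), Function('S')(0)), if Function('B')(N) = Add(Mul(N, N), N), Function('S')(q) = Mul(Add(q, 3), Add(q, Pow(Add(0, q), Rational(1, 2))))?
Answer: 0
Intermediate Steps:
Function('S')(q) = Mul(Add(3, q), Add(q, Pow(q, Rational(1, 2))))
Function('B')(N) = Add(N, Pow(N, 2)) (Function('B')(N) = Add(Pow(N, 2), N) = Add(N, Pow(N, 2)))
Mul(Function('B')(-28), Function('S')(0)) = Mul(Mul(-28, Add(1, -28)), Add(Pow(0, 2), Pow(0, Rational(3, 2)), Mul(3, 0), Mul(3, Pow(0, Rational(1, 2))))) = Mul(Mul(-28, -27), Add(0, 0, 0, Mul(3, 0))) = Mul(756, Add(0, 0, 0, 0)) = Mul(756, 0) = 0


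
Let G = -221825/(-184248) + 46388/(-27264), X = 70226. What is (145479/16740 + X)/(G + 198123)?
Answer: 569645267270376/1606891766566385 ≈ 0.35450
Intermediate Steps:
G = -26031869/52326432 (G = -221825*(-1/184248) + 46388*(-1/27264) = 221825/184248 - 11597/6816 = -26031869/52326432 ≈ -0.49749)
(145479/16740 + X)/(G + 198123) = (145479/16740 + 70226)/(-26031869/52326432 + 198123) = (145479*(1/16740) + 70226)/(10367043655267/52326432) = (48493/5580 + 70226)*(52326432/10367043655267) = (391909573/5580)*(52326432/10367043655267) = 569645267270376/1606891766566385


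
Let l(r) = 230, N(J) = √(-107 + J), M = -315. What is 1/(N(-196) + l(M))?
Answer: 230/53203 - I*√303/53203 ≈ 0.0043231 - 0.00032718*I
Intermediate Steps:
1/(N(-196) + l(M)) = 1/(√(-107 - 196) + 230) = 1/(√(-303) + 230) = 1/(I*√303 + 230) = 1/(230 + I*√303)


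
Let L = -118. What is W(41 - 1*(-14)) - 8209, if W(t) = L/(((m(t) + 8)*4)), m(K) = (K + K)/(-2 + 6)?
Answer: -582898/71 ≈ -8209.8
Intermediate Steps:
m(K) = K/2 (m(K) = (2*K)/4 = (2*K)*(¼) = K/2)
W(t) = -118/(32 + 2*t) (W(t) = -118*1/(4*(t/2 + 8)) = -118*1/(4*(8 + t/2)) = -118/(32 + 2*t))
W(41 - 1*(-14)) - 8209 = -59/(16 + (41 - 1*(-14))) - 8209 = -59/(16 + (41 + 14)) - 8209 = -59/(16 + 55) - 8209 = -59/71 - 8209 = -582898/71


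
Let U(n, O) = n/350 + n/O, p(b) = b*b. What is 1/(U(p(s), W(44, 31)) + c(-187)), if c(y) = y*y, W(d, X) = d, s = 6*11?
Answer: 175/6139078 ≈ 2.8506e-5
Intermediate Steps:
s = 66
p(b) = b**2
c(y) = y**2
U(n, O) = n/350 + n/O (U(n, O) = n*(1/350) + n/O = n/350 + n/O)
1/(U(p(s), W(44, 31)) + c(-187)) = 1/(((1/350)*66**2 + 66**2/44) + (-187)**2) = 1/(((1/350)*4356 + 4356*(1/44)) + 34969) = 1/((2178/175 + 99) + 34969) = 1/(19503/175 + 34969) = 1/(6139078/175) = 175/6139078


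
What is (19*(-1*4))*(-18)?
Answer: 1368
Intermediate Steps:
(19*(-1*4))*(-18) = (19*(-4))*(-18) = -76*(-18) = 1368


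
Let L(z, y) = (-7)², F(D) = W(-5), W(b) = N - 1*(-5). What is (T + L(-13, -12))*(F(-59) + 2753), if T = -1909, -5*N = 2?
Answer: -5129136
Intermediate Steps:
N = -⅖ (N = -⅕*2 = -⅖ ≈ -0.40000)
W(b) = 23/5 (W(b) = -⅖ - 1*(-5) = -⅖ + 5 = 23/5)
F(D) = 23/5
L(z, y) = 49
(T + L(-13, -12))*(F(-59) + 2753) = (-1909 + 49)*(23/5 + 2753) = -1860*13788/5 = -5129136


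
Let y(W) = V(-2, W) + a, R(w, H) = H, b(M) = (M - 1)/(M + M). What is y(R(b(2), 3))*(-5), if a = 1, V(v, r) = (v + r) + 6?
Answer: -40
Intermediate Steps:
V(v, r) = 6 + r + v (V(v, r) = (r + v) + 6 = 6 + r + v)
b(M) = (-1 + M)/(2*M) (b(M) = (-1 + M)/((2*M)) = (-1 + M)*(1/(2*M)) = (-1 + M)/(2*M))
y(W) = 5 + W (y(W) = (6 + W - 2) + 1 = (4 + W) + 1 = 5 + W)
y(R(b(2), 3))*(-5) = (5 + 3)*(-5) = 8*(-5) = -40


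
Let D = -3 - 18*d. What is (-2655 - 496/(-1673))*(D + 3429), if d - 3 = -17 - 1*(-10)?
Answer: -15535733862/1673 ≈ -9.2861e+6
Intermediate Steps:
d = -4 (d = 3 + (-17 - 1*(-10)) = 3 + (-17 + 10) = 3 - 7 = -4)
D = 69 (D = -3 - 18*(-4) = -3 + 72 = 69)
(-2655 - 496/(-1673))*(D + 3429) = (-2655 - 496/(-1673))*(69 + 3429) = (-2655 - 496*(-1/1673))*3498 = (-2655 + 496/1673)*3498 = -4441319/1673*3498 = -15535733862/1673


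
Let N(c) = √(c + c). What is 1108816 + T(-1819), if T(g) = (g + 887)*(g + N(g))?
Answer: 2804124 - 932*I*√3638 ≈ 2.8041e+6 - 56214.0*I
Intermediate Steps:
N(c) = √2*√c (N(c) = √(2*c) = √2*√c)
T(g) = (887 + g)*(g + √2*√g) (T(g) = (g + 887)*(g + √2*√g) = (887 + g)*(g + √2*√g))
1108816 + T(-1819) = 1108816 + ((-1819)² + 887*(-1819) + √2*(-1819)^(3/2) + 887*√2*√(-1819)) = 1108816 + (3308761 - 1613453 + √2*(-1819*I*√1819) + 887*√2*(I*√1819)) = 1108816 + (3308761 - 1613453 - 1819*I*√3638 + 887*I*√3638) = 1108816 + (1695308 - 932*I*√3638) = 2804124 - 932*I*√3638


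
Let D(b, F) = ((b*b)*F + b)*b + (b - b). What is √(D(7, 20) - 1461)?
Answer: 2*√1362 ≈ 73.811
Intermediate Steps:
D(b, F) = b*(b + F*b²) (D(b, F) = (b²*F + b)*b + 0 = (F*b² + b)*b + 0 = (b + F*b²)*b + 0 = b*(b + F*b²) + 0 = b*(b + F*b²))
√(D(7, 20) - 1461) = √(7²*(1 + 20*7) - 1461) = √(49*(1 + 140) - 1461) = √(49*141 - 1461) = √(6909 - 1461) = √5448 = 2*√1362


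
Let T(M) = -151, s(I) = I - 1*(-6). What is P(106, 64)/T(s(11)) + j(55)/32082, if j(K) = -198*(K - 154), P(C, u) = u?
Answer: 151109/807397 ≈ 0.18716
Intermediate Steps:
j(K) = 30492 - 198*K (j(K) = -198*(-154 + K) = 30492 - 198*K)
s(I) = 6 + I (s(I) = I + 6 = 6 + I)
P(106, 64)/T(s(11)) + j(55)/32082 = 64/(-151) + (30492 - 198*55)/32082 = 64*(-1/151) + (30492 - 10890)*(1/32082) = -64/151 + 19602*(1/32082) = -64/151 + 3267/5347 = 151109/807397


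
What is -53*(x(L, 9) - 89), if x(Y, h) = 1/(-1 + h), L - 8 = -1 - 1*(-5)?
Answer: 37683/8 ≈ 4710.4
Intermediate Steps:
L = 12 (L = 8 + (-1 - 1*(-5)) = 8 + (-1 + 5) = 8 + 4 = 12)
-53*(x(L, 9) - 89) = -53*(1/(-1 + 9) - 89) = -53*(1/8 - 89) = -53*(⅛ - 89) = -53*(-711/8) = 37683/8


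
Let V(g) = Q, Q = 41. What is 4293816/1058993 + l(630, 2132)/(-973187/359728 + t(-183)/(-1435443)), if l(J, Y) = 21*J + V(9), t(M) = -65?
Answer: -7250998666953505030776/1479340239990147353 ≈ -4901.5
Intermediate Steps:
V(g) = 41
l(J, Y) = 41 + 21*J (l(J, Y) = 21*J + 41 = 41 + 21*J)
4293816/1058993 + l(630, 2132)/(-973187/359728 + t(-183)/(-1435443)) = 4293816/1058993 + (41 + 21*630)/(-973187/359728 - 65/(-1435443)) = 4293816*(1/1058993) + (41 + 13230)/(-973187*1/359728 - 65*(-1/1435443)) = 4293816/1058993 + 13271/(-973187/359728 + 65/1435443) = 4293816/1058993 + 13271/(-1396931084521/516369039504) = 4293816/1058993 + 13271*(-516369039504/1396931084521) = 4293816/1058993 - 6852733523257584/1396931084521 = -7250998666953505030776/1479340239990147353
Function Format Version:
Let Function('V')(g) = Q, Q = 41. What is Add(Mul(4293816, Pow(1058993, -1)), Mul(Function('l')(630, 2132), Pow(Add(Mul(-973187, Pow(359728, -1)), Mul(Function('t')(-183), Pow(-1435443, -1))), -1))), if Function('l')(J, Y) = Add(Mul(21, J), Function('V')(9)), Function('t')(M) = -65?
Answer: Rational(-7250998666953505030776, 1479340239990147353) ≈ -4901.5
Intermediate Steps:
Function('V')(g) = 41
Function('l')(J, Y) = Add(41, Mul(21, J)) (Function('l')(J, Y) = Add(Mul(21, J), 41) = Add(41, Mul(21, J)))
Add(Mul(4293816, Pow(1058993, -1)), Mul(Function('l')(630, 2132), Pow(Add(Mul(-973187, Pow(359728, -1)), Mul(Function('t')(-183), Pow(-1435443, -1))), -1))) = Add(Mul(4293816, Pow(1058993, -1)), Mul(Add(41, Mul(21, 630)), Pow(Add(Mul(-973187, Pow(359728, -1)), Mul(-65, Pow(-1435443, -1))), -1))) = Add(Mul(4293816, Rational(1, 1058993)), Mul(Add(41, 13230), Pow(Add(Mul(-973187, Rational(1, 359728)), Mul(-65, Rational(-1, 1435443))), -1))) = Add(Rational(4293816, 1058993), Mul(13271, Pow(Add(Rational(-973187, 359728), Rational(65, 1435443)), -1))) = Add(Rational(4293816, 1058993), Mul(13271, Pow(Rational(-1396931084521, 516369039504), -1))) = Add(Rational(4293816, 1058993), Mul(13271, Rational(-516369039504, 1396931084521))) = Add(Rational(4293816, 1058993), Rational(-6852733523257584, 1396931084521)) = Rational(-7250998666953505030776, 1479340239990147353)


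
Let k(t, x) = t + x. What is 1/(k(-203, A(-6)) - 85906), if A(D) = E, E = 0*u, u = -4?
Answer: -1/86109 ≈ -1.1613e-5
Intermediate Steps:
E = 0 (E = 0*(-4) = 0)
A(D) = 0
1/(k(-203, A(-6)) - 85906) = 1/((-203 + 0) - 85906) = 1/(-203 - 85906) = 1/(-86109) = -1/86109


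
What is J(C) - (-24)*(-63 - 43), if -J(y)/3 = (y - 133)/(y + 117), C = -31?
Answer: -109146/43 ≈ -2538.3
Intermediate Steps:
J(y) = -3*(-133 + y)/(117 + y) (J(y) = -3*(y - 133)/(y + 117) = -3*(-133 + y)/(117 + y))
J(C) - (-24)*(-63 - 43) = 3*(133 - 1*(-31))/(117 - 31) - (-24)*(-63 - 43) = 3*(133 + 31)/86 - (-24)*(-106) = 3*(1/86)*164 - 1*2544 = 246/43 - 2544 = -109146/43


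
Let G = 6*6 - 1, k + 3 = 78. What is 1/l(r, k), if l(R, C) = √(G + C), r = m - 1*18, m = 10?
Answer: √110/110 ≈ 0.095346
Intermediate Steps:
k = 75 (k = -3 + 78 = 75)
G = 35 (G = 36 - 1 = 35)
r = -8 (r = 10 - 1*18 = 10 - 18 = -8)
l(R, C) = √(35 + C)
1/l(r, k) = 1/(√(35 + 75)) = 1/(√110) = √110/110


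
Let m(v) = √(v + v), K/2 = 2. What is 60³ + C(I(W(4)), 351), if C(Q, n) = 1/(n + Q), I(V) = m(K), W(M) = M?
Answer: 26609688351/123193 - 2*√2/123193 ≈ 2.1600e+5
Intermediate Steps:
K = 4 (K = 2*2 = 4)
m(v) = √2*√v (m(v) = √(2*v) = √2*√v)
I(V) = 2*√2 (I(V) = √2*√4 = √2*2 = 2*√2)
C(Q, n) = 1/(Q + n)
60³ + C(I(W(4)), 351) = 60³ + 1/(2*√2 + 351) = 216000 + 1/(351 + 2*√2)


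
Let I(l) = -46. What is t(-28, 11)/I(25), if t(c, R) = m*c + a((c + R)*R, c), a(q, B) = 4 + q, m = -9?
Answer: -3/2 ≈ -1.5000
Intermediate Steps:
t(c, R) = 4 - 9*c + R*(R + c) (t(c, R) = -9*c + (4 + (c + R)*R) = -9*c + (4 + (R + c)*R) = -9*c + (4 + R*(R + c)) = 4 - 9*c + R*(R + c))
t(-28, 11)/I(25) = (4 - 9*(-28) + 11*(11 - 28))/(-46) = (4 + 252 + 11*(-17))*(-1/46) = (4 + 252 - 187)*(-1/46) = 69*(-1/46) = -3/2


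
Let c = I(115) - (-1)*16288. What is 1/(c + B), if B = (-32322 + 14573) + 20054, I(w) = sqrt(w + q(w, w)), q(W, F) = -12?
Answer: 18593/345699546 - sqrt(103)/345699546 ≈ 5.3754e-5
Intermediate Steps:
I(w) = sqrt(-12 + w) (I(w) = sqrt(w - 12) = sqrt(-12 + w))
B = 2305 (B = -17749 + 20054 = 2305)
c = 16288 + sqrt(103) (c = sqrt(-12 + 115) - (-1)*16288 = sqrt(103) - 1*(-16288) = sqrt(103) + 16288 = 16288 + sqrt(103) ≈ 16298.)
1/(c + B) = 1/((16288 + sqrt(103)) + 2305) = 1/(18593 + sqrt(103))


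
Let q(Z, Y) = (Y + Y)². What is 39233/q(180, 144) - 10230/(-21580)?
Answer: 84758263/89496576 ≈ 0.94706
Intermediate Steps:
q(Z, Y) = 4*Y² (q(Z, Y) = (2*Y)² = 4*Y²)
39233/q(180, 144) - 10230/(-21580) = 39233/((4*144²)) - 10230/(-21580) = 39233/((4*20736)) - 10230*(-1/21580) = 39233/82944 + 1023/2158 = 84758263/89496576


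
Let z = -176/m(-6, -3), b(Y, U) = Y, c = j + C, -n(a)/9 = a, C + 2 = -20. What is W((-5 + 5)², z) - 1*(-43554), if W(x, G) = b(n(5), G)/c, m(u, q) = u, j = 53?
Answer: 1350129/31 ≈ 43553.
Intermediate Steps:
C = -22 (C = -2 - 20 = -22)
n(a) = -9*a
c = 31 (c = 53 - 22 = 31)
z = 88/3 (z = -176/(-6) = -176*(-⅙) = 88/3 ≈ 29.333)
W(x, G) = -45/31 (W(x, G) = -9*5/31 = -45*1/31 = -45/31)
W((-5 + 5)², z) - 1*(-43554) = -45/31 - 1*(-43554) = -45/31 + 43554 = 1350129/31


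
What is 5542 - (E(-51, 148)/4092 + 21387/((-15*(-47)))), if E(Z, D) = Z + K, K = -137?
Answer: 1325042588/240405 ≈ 5511.7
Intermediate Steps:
E(Z, D) = -137 + Z (E(Z, D) = Z - 137 = -137 + Z)
5542 - (E(-51, 148)/4092 + 21387/((-15*(-47)))) = 5542 - ((-137 - 51)/4092 + 21387/((-15*(-47)))) = 5542 - (-188*1/4092 + 21387/705) = 5542 - (-47/1023 + 21387*(1/705)) = 5542 - (-47/1023 + 7129/235) = 5542 - 1*7281922/240405 = 5542 - 7281922/240405 = 1325042588/240405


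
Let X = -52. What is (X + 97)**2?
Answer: 2025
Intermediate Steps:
(X + 97)**2 = (-52 + 97)**2 = 45**2 = 2025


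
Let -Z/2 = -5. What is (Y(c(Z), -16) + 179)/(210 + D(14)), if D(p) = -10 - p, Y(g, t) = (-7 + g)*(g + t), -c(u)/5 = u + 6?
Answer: 8531/186 ≈ 45.866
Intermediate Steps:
Z = 10 (Z = -2*(-5) = 10)
c(u) = -30 - 5*u (c(u) = -5*(u + 6) = -5*(6 + u) = -30 - 5*u)
(Y(c(Z), -16) + 179)/(210 + D(14)) = (((-30 - 5*10)² - 7*(-30 - 5*10) - 7*(-16) + (-30 - 5*10)*(-16)) + 179)/(210 + (-10 - 1*14)) = (((-30 - 50)² - 7*(-30 - 50) + 112 + (-30 - 50)*(-16)) + 179)/(210 + (-10 - 14)) = (((-80)² - 7*(-80) + 112 - 80*(-16)) + 179)/(210 - 24) = ((6400 + 560 + 112 + 1280) + 179)/186 = (8352 + 179)*(1/186) = 8531*(1/186) = 8531/186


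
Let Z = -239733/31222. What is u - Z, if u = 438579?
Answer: 13693553271/31222 ≈ 4.3859e+5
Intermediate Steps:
Z = -239733/31222 (Z = -239733*1/31222 = -239733/31222 ≈ -7.6783)
u - Z = 438579 - 1*(-239733/31222) = 438579 + 239733/31222 = 13693553271/31222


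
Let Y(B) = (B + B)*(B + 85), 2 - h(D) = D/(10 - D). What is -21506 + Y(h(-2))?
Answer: -380309/18 ≈ -21128.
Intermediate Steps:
h(D) = 2 - D/(10 - D)
Y(B) = 2*B*(85 + B) (Y(B) = (2*B)*(85 + B) = 2*B*(85 + B))
-21506 + Y(h(-2)) = -21506 + 2*((-20 + 3*(-2))/(-10 - 2))*(85 + (-20 + 3*(-2))/(-10 - 2)) = -21506 + 2*((-20 - 6)/(-12))*(85 + (-20 - 6)/(-12)) = -21506 + 2*(-1/12*(-26))*(85 - 1/12*(-26)) = -21506 + 2*(13/6)*(85 + 13/6) = -21506 + 2*(13/6)*(523/6) = -21506 + 6799/18 = -380309/18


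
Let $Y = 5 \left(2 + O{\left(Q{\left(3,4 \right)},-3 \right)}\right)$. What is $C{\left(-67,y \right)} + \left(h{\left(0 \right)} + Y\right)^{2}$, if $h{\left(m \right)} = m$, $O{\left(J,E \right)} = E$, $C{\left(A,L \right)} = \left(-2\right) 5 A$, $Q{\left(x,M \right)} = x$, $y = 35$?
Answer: $695$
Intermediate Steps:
$C{\left(A,L \right)} = - 10 A$
$Y = -5$ ($Y = 5 \left(2 - 3\right) = 5 \left(-1\right) = -5$)
$C{\left(-67,y \right)} + \left(h{\left(0 \right)} + Y\right)^{2} = \left(-10\right) \left(-67\right) + \left(0 - 5\right)^{2} = 670 + \left(-5\right)^{2} = 670 + 25 = 695$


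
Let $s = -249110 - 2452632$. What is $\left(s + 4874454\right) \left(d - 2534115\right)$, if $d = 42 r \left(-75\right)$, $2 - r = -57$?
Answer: $-5909700595080$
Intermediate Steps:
$s = -2701742$ ($s = -249110 - 2452632 = -2701742$)
$r = 59$ ($r = 2 - -57 = 2 + 57 = 59$)
$d = -185850$ ($d = 42 \cdot 59 \left(-75\right) = 2478 \left(-75\right) = -185850$)
$\left(s + 4874454\right) \left(d - 2534115\right) = \left(-2701742 + 4874454\right) \left(-185850 - 2534115\right) = 2172712 \left(-2719965\right) = -5909700595080$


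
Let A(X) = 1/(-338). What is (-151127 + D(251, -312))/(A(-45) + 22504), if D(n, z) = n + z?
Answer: -51101544/7606351 ≈ -6.7183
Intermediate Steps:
A(X) = -1/338
(-151127 + D(251, -312))/(A(-45) + 22504) = (-151127 + (251 - 312))/(-1/338 + 22504) = (-151127 - 61)/(7606351/338) = -151188*338/7606351 = -51101544/7606351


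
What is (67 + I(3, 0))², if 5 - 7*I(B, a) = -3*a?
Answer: 224676/49 ≈ 4585.2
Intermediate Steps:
I(B, a) = 5/7 + 3*a/7 (I(B, a) = 5/7 - (-3)*a/7 = 5/7 + 3*a/7)
(67 + I(3, 0))² = (67 + (5/7 + (3/7)*0))² = (67 + (5/7 + 0))² = (67 + 5/7)² = (474/7)² = 224676/49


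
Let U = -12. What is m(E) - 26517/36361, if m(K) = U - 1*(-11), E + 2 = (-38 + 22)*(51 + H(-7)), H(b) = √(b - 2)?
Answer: -62878/36361 ≈ -1.7293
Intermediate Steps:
H(b) = √(-2 + b)
E = -818 - 48*I (E = -2 + (-38 + 22)*(51 + √(-2 - 7)) = -2 - 16*(51 + √(-9)) = -2 - 16*(51 + 3*I) = -2 + (-816 - 48*I) = -818 - 48*I ≈ -818.0 - 48.0*I)
m(K) = -1 (m(K) = -12 - 1*(-11) = -12 + 11 = -1)
m(E) - 26517/36361 = -1 - 26517/36361 = -62878/36361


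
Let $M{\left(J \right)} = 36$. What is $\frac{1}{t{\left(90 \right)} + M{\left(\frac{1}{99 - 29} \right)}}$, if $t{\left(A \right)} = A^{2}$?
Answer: $\frac{1}{8136} \approx 0.00012291$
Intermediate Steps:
$\frac{1}{t{\left(90 \right)} + M{\left(\frac{1}{99 - 29} \right)}} = \frac{1}{90^{2} + 36} = \frac{1}{8100 + 36} = \frac{1}{8136}$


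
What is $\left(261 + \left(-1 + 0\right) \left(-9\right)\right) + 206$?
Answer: $476$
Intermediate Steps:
$\left(261 + \left(-1 + 0\right) \left(-9\right)\right) + 206 = \left(261 - -9\right) + 206 = \left(261 + 9\right) + 206 = 270 + 206 = 476$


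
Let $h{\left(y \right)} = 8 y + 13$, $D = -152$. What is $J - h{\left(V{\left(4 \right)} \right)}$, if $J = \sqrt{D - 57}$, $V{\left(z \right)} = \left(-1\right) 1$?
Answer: $-5 + i \sqrt{209} \approx -5.0 + 14.457 i$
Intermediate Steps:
$V{\left(z \right)} = -1$
$J = i \sqrt{209}$ ($J = \sqrt{-152 - 57} = \sqrt{-209} = i \sqrt{209} \approx 14.457 i$)
$h{\left(y \right)} = 13 + 8 y$
$J - h{\left(V{\left(4 \right)} \right)} = i \sqrt{209} - \left(13 + 8 \left(-1\right)\right) = i \sqrt{209} - \left(13 - 8\right) = i \sqrt{209} - 5 = -5 + i \sqrt{209}$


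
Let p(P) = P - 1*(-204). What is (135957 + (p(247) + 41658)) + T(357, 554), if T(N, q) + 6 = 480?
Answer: 178540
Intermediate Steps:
p(P) = 204 + P (p(P) = P + 204 = 204 + P)
T(N, q) = 474 (T(N, q) = -6 + 480 = 474)
(135957 + (p(247) + 41658)) + T(357, 554) = (135957 + ((204 + 247) + 41658)) + 474 = (135957 + (451 + 41658)) + 474 = (135957 + 42109) + 474 = 178066 + 474 = 178540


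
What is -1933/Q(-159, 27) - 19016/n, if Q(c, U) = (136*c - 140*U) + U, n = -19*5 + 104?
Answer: -160850545/76131 ≈ -2112.8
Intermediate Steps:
n = 9 (n = -95 + 104 = 9)
Q(c, U) = -139*U + 136*c (Q(c, U) = (-140*U + 136*c) + U = -139*U + 136*c)
-1933/Q(-159, 27) - 19016/n = -1933/(-139*27 + 136*(-159)) - 19016/9 = -1933/(-3753 - 21624) - 19016*⅑ = -1933/(-25377) - 19016/9 = -1933*(-1/25377) - 19016/9 = 1933/25377 - 19016/9 = -160850545/76131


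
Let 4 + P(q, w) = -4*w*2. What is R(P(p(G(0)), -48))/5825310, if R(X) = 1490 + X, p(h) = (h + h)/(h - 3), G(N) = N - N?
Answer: 187/582531 ≈ 0.00032101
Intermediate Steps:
G(N) = 0
p(h) = 2*h/(-3 + h) (p(h) = (2*h)/(-3 + h) = 2*h/(-3 + h))
P(q, w) = -4 - 8*w (P(q, w) = -4 - 4*w*2 = -4 - 8*w)
R(P(p(G(0)), -48))/5825310 = (1490 + (-4 - 8*(-48)))/5825310 = (1490 + (-4 + 384))*(1/5825310) = (1490 + 380)*(1/5825310) = 1870*(1/5825310) = 187/582531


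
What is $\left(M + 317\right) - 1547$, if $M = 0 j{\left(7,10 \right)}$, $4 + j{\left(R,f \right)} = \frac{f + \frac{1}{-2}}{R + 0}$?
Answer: $-1230$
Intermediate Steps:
$j{\left(R,f \right)} = -4 + \frac{- \frac{1}{2} + f}{R}$ ($j{\left(R,f \right)} = -4 + \frac{f + \frac{1}{-2}}{R + 0} = -4 + \frac{f - \frac{1}{2}}{R} = -4 + \frac{- \frac{1}{2} + f}{R}$)
$M = 0$ ($M = 0 \frac{- \frac{1}{2} + 10 - 28}{7} = 0 \cdot \frac{1}{7} \left(- \frac{37}{2}\right) = 0 \left(- \frac{37}{14}\right) = 0$)
$\left(M + 317\right) - 1547 = \left(0 + 317\right) - 1547 = 317 - 1547 = -1230$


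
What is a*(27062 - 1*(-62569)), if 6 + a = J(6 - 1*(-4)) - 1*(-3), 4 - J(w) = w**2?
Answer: -8873469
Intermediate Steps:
J(w) = 4 - w**2
a = -99 (a = -6 + ((4 - (6 - 1*(-4))**2) - 1*(-3)) = -6 + ((4 - (6 + 4)**2) + 3) = -6 + ((4 - 1*10**2) + 3) = -6 + ((4 - 1*100) + 3) = -6 + ((4 - 100) + 3) = -6 + (-96 + 3) = -6 - 93 = -99)
a*(27062 - 1*(-62569)) = -99*(27062 - 1*(-62569)) = -99*(27062 + 62569) = -99*89631 = -8873469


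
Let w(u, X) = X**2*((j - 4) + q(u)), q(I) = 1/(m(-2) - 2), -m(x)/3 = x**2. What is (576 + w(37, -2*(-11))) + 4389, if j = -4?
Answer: 7409/7 ≈ 1058.4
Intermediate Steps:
m(x) = -3*x**2
q(I) = -1/14 (q(I) = 1/(-3*(-2)**2 - 2) = 1/(-3*4 - 2) = 1/(-12 - 2) = 1/(-14) = -1/14)
w(u, X) = -113*X**2/14 (w(u, X) = X**2*((-4 - 4) - 1/14) = X**2*(-8 - 1/14) = X**2*(-113/14) = -113*X**2/14)
(576 + w(37, -2*(-11))) + 4389 = (576 - 113*(-2*(-11))**2/14) + 4389 = (576 - 113/14*22**2) + 4389 = (576 - 113/14*484) + 4389 = (576 - 27346/7) + 4389 = -23314/7 + 4389 = 7409/7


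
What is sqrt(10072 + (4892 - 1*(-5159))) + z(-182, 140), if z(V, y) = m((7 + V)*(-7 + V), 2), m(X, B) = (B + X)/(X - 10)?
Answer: 33077/33065 + sqrt(20123) ≈ 142.86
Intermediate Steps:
m(X, B) = (B + X)/(-10 + X)
z(V, y) = (2 + (-7 + V)*(7 + V))/(-10 + (-7 + V)*(7 + V)) (z(V, y) = (2 + (7 + V)*(-7 + V))/(-10 + (7 + V)*(-7 + V)) = (2 + (-7 + V)*(7 + V))/(-10 + (-7 + V)*(7 + V)))
sqrt(10072 + (4892 - 1*(-5159))) + z(-182, 140) = sqrt(10072 + (4892 - 1*(-5159))) + (-47 + (-182)**2)/(-59 + (-182)**2) = sqrt(10072 + (4892 + 5159)) + (-47 + 33124)/(-59 + 33124) = sqrt(10072 + 10051) + 33077/33065 = sqrt(20123) + (1/33065)*33077 = sqrt(20123) + 33077/33065 = 33077/33065 + sqrt(20123)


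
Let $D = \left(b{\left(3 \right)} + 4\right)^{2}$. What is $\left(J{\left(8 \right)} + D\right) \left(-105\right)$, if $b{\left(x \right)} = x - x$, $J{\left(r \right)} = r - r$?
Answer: $-1680$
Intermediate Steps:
$J{\left(r \right)} = 0$
$b{\left(x \right)} = 0$
$D = 16$ ($D = \left(0 + 4\right)^{2} = 4^{2} = 16$)
$\left(J{\left(8 \right)} + D\right) \left(-105\right) = \left(0 + 16\right) \left(-105\right) = 16 \left(-105\right) = -1680$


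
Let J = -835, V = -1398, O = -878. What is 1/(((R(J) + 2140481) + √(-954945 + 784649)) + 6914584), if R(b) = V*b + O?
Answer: 10221517/104479409951585 - 2*I*√42574/104479409951585 ≈ 9.7833e-8 - 3.9498e-12*I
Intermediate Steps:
R(b) = -878 - 1398*b (R(b) = -1398*b - 878 = -878 - 1398*b)
1/(((R(J) + 2140481) + √(-954945 + 784649)) + 6914584) = 1/((((-878 - 1398*(-835)) + 2140481) + √(-954945 + 784649)) + 6914584) = 1/((((-878 + 1167330) + 2140481) + √(-170296)) + 6914584) = 1/(((1166452 + 2140481) + 2*I*√42574) + 6914584) = 1/((3306933 + 2*I*√42574) + 6914584) = 1/(10221517 + 2*I*√42574)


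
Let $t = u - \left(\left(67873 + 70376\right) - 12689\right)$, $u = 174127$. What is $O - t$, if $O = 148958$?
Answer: $100391$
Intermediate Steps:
$t = 48567$ ($t = 174127 - \left(\left(67873 + 70376\right) - 12689\right) = 174127 - \left(138249 - 12689\right) = 174127 - 125560 = 48567$)
$O - t = 148958 - 48567 = 100391$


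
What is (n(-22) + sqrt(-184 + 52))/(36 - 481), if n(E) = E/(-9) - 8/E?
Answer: -278/44055 - 2*I*sqrt(33)/445 ≈ -0.0063103 - 0.025818*I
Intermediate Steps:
n(E) = -8/E - E/9 (n(E) = E*(-1/9) - 8/E = -E/9 - 8/E = -8/E - E/9)
(n(-22) + sqrt(-184 + 52))/(36 - 481) = ((-8/(-22) - 1/9*(-22)) + sqrt(-184 + 52))/(36 - 481) = ((-8*(-1/22) + 22/9) + sqrt(-132))/(-445) = ((4/11 + 22/9) + 2*I*sqrt(33))*(-1/445) = (278/99 + 2*I*sqrt(33))*(-1/445) = -278/44055 - 2*I*sqrt(33)/445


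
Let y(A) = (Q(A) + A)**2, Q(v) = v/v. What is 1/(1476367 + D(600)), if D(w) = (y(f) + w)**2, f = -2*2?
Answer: 1/1847248 ≈ 5.4135e-7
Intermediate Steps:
f = -4
Q(v) = 1
y(A) = (1 + A)**2
D(w) = (9 + w)**2 (D(w) = ((1 - 4)**2 + w)**2 = ((-3)**2 + w)**2 = (9 + w)**2)
1/(1476367 + D(600)) = 1/(1476367 + (9 + 600)**2) = 1/(1476367 + 609**2) = 1/(1476367 + 370881) = 1/1847248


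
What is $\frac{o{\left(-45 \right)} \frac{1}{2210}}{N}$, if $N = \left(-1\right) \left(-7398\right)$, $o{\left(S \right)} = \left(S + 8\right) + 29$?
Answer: $- \frac{2}{4087395} \approx -4.8931 \cdot 10^{-7}$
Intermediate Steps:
$o{\left(S \right)} = 37 + S$ ($o{\left(S \right)} = \left(8 + S\right) + 29 = 37 + S$)
$N = 7398$
$\frac{o{\left(-45 \right)} \frac{1}{2210}}{N} = \frac{\left(37 - 45\right) \frac{1}{2210}}{7398} = \left(-8\right) \frac{1}{2210} \cdot \frac{1}{7398} = \left(- \frac{4}{1105}\right) \frac{1}{7398} = - \frac{2}{4087395}$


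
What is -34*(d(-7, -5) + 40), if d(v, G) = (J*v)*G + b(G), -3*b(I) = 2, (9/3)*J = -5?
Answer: 646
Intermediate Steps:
J = -5/3 (J = (⅓)*(-5) = -5/3 ≈ -1.6667)
b(I) = -⅔ (b(I) = -⅓*2 = -⅔)
d(v, G) = -⅔ - 5*G*v/3 (d(v, G) = (-5*v/3)*G - ⅔ = -5*G*v/3 - ⅔ = -⅔ - 5*G*v/3)
-34*(d(-7, -5) + 40) = -34*((-⅔ - 5/3*(-5)*(-7)) + 40) = -34*((-⅔ - 175/3) + 40) = -34*(-59 + 40) = -34*(-19) = 646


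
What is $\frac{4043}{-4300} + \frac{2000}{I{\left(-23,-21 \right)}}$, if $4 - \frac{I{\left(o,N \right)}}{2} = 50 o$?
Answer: $- \frac{182811}{2481100} \approx -0.073681$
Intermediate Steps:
$I{\left(o,N \right)} = 8 - 100 o$ ($I{\left(o,N \right)} = 8 - 2 \cdot 50 o = 8 - 100 o$)
$\frac{4043}{-4300} + \frac{2000}{I{\left(-23,-21 \right)}} = \frac{4043}{-4300} + \frac{2000}{8 - -2300} = 4043 \left(- \frac{1}{4300}\right) + \frac{2000}{8 + 2300} = - \frac{4043}{4300} + \frac{2000}{2308} = - \frac{4043}{4300} + 2000 \cdot \frac{1}{2308} = - \frac{4043}{4300} + \frac{500}{577} = - \frac{182811}{2481100}$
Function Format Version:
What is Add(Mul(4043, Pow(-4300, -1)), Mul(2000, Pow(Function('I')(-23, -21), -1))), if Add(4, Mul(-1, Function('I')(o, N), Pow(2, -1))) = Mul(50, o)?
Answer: Rational(-182811, 2481100) ≈ -0.073681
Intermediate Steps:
Function('I')(o, N) = Add(8, Mul(-100, o)) (Function('I')(o, N) = Add(8, Mul(-2, Mul(50, o))) = Add(8, Mul(-100, o)))
Add(Mul(4043, Pow(-4300, -1)), Mul(2000, Pow(Function('I')(-23, -21), -1))) = Add(Mul(4043, Pow(-4300, -1)), Mul(2000, Pow(Add(8, Mul(-100, -23)), -1))) = Add(Mul(4043, Rational(-1, 4300)), Mul(2000, Pow(Add(8, 2300), -1))) = Add(Rational(-4043, 4300), Mul(2000, Pow(2308, -1))) = Add(Rational(-4043, 4300), Mul(2000, Rational(1, 2308))) = Add(Rational(-4043, 4300), Rational(500, 577)) = Rational(-182811, 2481100)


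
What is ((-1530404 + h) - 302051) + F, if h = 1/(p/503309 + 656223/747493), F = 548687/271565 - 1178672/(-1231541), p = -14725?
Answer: -195668729210890797445548522791/106779797034923462217530 ≈ -1.8325e+6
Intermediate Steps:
F = 995816598347/334443431665 (F = 548687*(1/271565) - 1178672*(-1/1231541) = 548687/271565 + 1178672/1231541 = 995816598347/334443431665 ≈ 2.9775)
h = 376219954337/319276107482 (h = 1/(-14725/503309 + 656223/747493) = 1/(319276107482/376219954337) = 376219954337/319276107482 ≈ 1.1784)
((-1530404 + h) - 302051) + F = ((-1530404 + 376219954337/319276107482) - 302051) + 995816598347/334443431665 = (-488621055774928391/319276107482 - 302051) + 995816598347/334443431665 = -585058723315973973/319276107482 + 995816598347/334443431665 = -195668729210890797445548522791/106779797034923462217530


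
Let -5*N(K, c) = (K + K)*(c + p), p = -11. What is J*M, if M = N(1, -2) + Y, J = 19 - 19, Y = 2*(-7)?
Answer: 0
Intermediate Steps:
N(K, c) = -2*K*(-11 + c)/5 (N(K, c) = -(K + K)*(c - 11)/5 = -2*K*(-11 + c)/5)
Y = -14
J = 0
M = -44/5 (M = (⅖)*1*(11 - 1*(-2)) - 14 = (⅖)*1*(11 + 2) - 14 = (⅖)*1*13 - 14 = 26/5 - 14 = -44/5 ≈ -8.8000)
J*M = 0*(-44/5) = 0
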